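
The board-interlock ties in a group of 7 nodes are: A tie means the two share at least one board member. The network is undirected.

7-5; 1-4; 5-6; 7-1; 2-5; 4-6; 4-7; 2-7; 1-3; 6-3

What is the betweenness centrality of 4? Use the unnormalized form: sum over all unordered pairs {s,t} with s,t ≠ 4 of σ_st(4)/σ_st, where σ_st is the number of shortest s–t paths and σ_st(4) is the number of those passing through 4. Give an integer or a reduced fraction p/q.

Pairs whose geodesics pass through 4 — 1–6: 1/2; 6–7: 1/2.
All other pairs contribute 0.
Summing the contributions gives betweenness(4) = 1.

1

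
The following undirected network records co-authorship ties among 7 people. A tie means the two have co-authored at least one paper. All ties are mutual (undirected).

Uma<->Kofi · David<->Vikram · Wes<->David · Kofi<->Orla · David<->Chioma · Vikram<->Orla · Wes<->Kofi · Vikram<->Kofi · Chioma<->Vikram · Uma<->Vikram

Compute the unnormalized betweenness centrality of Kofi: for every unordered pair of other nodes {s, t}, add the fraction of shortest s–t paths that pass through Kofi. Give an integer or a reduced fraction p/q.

3

Pairs whose geodesics pass through Kofi — Uma–Wes: 1; Uma–Orla: 1/2; Wes–Vikram: 1/2; Wes–Orla: 1.
All other pairs contribute 0.
Summing the contributions gives betweenness(Kofi) = 3.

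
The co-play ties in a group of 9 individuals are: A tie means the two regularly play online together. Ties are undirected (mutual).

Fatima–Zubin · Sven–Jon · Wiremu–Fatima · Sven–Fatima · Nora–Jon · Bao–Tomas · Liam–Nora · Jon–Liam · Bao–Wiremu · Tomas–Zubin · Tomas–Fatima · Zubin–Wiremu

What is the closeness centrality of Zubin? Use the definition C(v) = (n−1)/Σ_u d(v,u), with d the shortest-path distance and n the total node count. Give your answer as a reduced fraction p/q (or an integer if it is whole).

Distances from Zubin: Bao:2, Fatima:1, Jon:3, Liam:4, Nora:4, Sven:2, Tomas:1, Wiremu:1. Sum = 18.
n = 9, so closeness = 8/18 = 4/9.

4/9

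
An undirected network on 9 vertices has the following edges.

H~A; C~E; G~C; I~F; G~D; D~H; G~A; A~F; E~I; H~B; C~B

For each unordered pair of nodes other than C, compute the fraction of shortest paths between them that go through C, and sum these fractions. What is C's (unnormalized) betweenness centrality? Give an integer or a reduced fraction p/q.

Pairs whose geodesics pass through C — I–B: 1; I–D: 1/3; I–G: 1/2; E–B: 1; E–H: 1; E–D: 1; E–G: 1; E–A: 1/2; B–G: 1.
All other pairs contribute 0.
Summing the contributions gives betweenness(C) = 22/3.

22/3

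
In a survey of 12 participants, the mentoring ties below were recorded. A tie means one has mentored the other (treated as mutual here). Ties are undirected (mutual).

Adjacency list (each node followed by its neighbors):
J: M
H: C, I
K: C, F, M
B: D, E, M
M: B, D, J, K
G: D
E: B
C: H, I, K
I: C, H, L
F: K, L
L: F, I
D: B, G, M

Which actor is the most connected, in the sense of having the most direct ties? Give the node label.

M

Degrees — B:3, C:3, D:3, E:1, F:2, G:1, H:2, I:3, J:1, K:3, L:2, M:4.
The maximum is 4, attained only by M.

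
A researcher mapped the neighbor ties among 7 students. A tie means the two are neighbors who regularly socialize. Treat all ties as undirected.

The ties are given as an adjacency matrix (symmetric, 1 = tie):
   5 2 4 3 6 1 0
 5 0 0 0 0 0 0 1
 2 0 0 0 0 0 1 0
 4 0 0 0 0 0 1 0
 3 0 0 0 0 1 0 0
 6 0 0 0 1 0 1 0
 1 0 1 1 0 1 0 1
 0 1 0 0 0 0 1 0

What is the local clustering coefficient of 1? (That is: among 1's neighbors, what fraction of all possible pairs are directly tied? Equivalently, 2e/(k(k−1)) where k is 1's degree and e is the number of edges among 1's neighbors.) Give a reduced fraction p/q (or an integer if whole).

1's neighbors: 0, 2, 4, and 6 (k = 4).
Possible neighbor pairs: C(4,2) = 6. Edges among them: none → e = 0.
Clustering(1) = 0/6 = 0.

0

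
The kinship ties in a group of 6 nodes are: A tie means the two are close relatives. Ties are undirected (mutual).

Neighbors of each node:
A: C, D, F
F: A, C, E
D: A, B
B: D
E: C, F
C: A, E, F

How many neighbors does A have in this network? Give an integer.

A is directly tied to C, D, and F. That is 3 neighbors, so the degree of A is 3.

3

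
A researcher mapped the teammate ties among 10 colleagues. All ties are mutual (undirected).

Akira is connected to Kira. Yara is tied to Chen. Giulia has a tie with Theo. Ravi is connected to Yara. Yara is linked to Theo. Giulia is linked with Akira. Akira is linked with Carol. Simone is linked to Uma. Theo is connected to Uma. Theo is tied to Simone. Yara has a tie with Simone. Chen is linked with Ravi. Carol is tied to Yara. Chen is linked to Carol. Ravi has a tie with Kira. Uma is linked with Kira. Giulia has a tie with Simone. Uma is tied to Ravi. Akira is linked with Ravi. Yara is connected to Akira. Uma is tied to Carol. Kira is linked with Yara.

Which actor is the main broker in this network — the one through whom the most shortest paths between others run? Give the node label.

Yara

Unnormalized betweenness of each node: Akira:271/60, Carol:47/30, Chen:1/4, Giulia:1, Kira:8/15, Ravi:31/15, Simone:37/30, Theo:37/30, Uma:43/12, Yara:481/60.
Yara has the largest value, 481/60, making it the main broker — the node through which the most shortest paths run.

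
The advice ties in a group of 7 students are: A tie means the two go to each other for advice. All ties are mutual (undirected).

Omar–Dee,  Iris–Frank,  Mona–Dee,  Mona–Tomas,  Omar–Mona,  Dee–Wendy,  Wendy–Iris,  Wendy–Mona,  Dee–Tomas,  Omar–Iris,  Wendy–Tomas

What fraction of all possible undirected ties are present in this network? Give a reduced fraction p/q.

11/21

There are 11 edges and 7 nodes, so the maximum possible is C(7,2) = 21.
Density = 11/21.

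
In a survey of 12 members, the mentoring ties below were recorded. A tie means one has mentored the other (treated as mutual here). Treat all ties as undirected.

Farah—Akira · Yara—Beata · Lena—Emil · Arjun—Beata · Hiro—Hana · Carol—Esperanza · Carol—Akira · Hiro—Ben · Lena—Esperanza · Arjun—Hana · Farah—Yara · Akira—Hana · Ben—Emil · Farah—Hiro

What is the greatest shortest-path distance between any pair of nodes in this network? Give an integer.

Eccentricity of each node (its greatest distance to any other): Akira:4, Arjun:5, Beata:6, Ben:4, Carol:4, Emil:5, Esperanza:5, Farah:4, Hana:4, Hiro:4, Lena:6, Yara:5.
The maximum eccentricity is 6, realized for instance by the pair Beata–Lena via Beata – Arjun – Hana – Akira – Carol – Esperanza – Lena. So the diameter is 6.

6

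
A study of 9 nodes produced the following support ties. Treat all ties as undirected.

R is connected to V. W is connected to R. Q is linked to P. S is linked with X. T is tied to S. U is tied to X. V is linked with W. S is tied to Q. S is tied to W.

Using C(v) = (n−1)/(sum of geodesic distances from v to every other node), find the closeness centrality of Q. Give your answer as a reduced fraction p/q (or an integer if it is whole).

Distances from Q: P:1, R:3, S:1, T:2, U:3, V:3, W:2, X:2. Sum = 17.
n = 9, so closeness = 8/17.

8/17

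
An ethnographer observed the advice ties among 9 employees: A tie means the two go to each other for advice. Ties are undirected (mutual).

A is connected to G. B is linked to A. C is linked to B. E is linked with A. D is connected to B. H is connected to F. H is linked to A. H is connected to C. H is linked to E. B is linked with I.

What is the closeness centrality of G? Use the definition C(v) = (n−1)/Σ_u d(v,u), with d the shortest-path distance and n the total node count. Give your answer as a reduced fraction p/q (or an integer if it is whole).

8/19

Distances from G: A:1, B:2, C:3, D:3, E:2, F:3, H:2, I:3. Sum = 19.
n = 9, so closeness = 8/19.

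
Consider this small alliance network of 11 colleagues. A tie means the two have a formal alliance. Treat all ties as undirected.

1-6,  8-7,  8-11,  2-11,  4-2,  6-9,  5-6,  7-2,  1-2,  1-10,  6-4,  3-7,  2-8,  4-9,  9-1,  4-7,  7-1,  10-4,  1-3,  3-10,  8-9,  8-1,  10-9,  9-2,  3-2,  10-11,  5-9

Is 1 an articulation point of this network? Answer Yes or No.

Even without 1, every remaining node can still reach every other (the residual graph is connected), so 1 is not a cut vertex.

No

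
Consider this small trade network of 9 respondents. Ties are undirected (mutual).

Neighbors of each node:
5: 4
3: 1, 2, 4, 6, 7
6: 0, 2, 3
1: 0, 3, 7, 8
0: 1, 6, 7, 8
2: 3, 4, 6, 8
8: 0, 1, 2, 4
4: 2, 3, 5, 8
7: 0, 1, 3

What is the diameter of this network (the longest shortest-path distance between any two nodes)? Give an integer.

3

Eccentricity of each node (its greatest distance to any other): 0:3, 1:3, 2:2, 3:2, 4:2, 5:3, 6:3, 7:3, 8:2.
The maximum eccentricity is 3, realized for instance by the pair 7–5 via 7 – 3 – 4 – 5. So the diameter is 3.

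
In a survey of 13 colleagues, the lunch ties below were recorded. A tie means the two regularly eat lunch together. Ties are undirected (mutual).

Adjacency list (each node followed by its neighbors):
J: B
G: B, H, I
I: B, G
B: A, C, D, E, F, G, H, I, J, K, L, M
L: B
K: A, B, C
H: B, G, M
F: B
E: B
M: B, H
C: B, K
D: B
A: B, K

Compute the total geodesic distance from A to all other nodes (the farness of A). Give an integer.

22

Distances from A: B:1, C:2, D:2, E:2, F:2, G:2, H:2, I:2, J:2, K:1, L:2, M:2.
Sum = 1 + 2 + 2 + 2 + 2 + 2 + 2 + 2 + 2 + 1 + 2 + 2 = 22.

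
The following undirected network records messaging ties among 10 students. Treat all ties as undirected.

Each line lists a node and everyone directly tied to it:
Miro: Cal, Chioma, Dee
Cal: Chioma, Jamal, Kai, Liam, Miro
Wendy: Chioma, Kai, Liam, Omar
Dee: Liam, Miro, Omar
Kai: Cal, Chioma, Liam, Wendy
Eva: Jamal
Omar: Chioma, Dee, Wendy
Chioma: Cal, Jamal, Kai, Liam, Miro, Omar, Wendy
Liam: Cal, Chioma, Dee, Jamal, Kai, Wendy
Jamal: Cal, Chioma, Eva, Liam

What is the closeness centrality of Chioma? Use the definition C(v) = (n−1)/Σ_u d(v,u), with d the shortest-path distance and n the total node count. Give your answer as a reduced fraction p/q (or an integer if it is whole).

Distances from Chioma: Cal:1, Dee:2, Eva:2, Jamal:1, Kai:1, Liam:1, Miro:1, Omar:1, Wendy:1. Sum = 11.
n = 10, so closeness = 9/11.

9/11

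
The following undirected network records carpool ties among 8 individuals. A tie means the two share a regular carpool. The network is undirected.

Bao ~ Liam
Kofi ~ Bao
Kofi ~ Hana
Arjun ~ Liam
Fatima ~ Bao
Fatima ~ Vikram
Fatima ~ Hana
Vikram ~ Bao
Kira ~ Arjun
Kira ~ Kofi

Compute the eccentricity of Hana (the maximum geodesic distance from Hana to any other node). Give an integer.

3

Distances from Hana: Arjun:3, Bao:2, Fatima:1, Kira:2, Kofi:1, Liam:3, Vikram:2.
The largest is 3 (to Arjun and Liam), so the eccentricity of Hana is 3.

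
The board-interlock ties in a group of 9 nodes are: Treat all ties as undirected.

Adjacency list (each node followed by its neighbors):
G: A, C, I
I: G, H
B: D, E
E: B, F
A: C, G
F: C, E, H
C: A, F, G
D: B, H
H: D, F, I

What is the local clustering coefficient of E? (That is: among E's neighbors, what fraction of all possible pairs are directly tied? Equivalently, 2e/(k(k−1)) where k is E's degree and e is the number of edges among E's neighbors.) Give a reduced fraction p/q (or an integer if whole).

E's neighbors: B and F (k = 2).
Possible neighbor pairs: C(2,2) = 1. Edges among them: none → e = 0.
Clustering(E) = 0/1.

0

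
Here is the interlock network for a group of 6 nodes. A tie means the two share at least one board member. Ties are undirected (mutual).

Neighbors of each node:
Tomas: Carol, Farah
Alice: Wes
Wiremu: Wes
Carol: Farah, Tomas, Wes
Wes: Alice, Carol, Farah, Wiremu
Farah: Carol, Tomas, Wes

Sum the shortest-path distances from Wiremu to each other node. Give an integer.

Distances from Wiremu: Alice:2, Carol:2, Farah:2, Tomas:3, Wes:1.
Sum = 2 + 2 + 2 + 3 + 1 = 10.

10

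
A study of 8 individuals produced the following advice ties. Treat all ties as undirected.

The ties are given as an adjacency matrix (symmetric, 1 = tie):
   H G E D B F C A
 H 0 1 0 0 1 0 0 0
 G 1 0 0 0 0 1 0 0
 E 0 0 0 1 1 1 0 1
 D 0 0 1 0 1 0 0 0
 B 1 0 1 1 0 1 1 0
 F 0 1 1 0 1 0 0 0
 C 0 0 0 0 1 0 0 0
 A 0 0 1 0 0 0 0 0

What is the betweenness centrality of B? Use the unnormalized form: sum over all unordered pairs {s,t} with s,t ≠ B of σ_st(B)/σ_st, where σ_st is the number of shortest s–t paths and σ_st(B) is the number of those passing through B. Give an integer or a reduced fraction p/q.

Pairs whose geodesics pass through B — H–E: 1; H–D: 1; H–F: 1/2; H–C: 1; H–A: 1; G–D: 2/3; G–C: 2/2; E–C: 1; D–F: 1/2; D–C: 1; F–C: 1; C–A: 1.
All other pairs contribute 0.
Summing the contributions gives betweenness(B) = 32/3.

32/3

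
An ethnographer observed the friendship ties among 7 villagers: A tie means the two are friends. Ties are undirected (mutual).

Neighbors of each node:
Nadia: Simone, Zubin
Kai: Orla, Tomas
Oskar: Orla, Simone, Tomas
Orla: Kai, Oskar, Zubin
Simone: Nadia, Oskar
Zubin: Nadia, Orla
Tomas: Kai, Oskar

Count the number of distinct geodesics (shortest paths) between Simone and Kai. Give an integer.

2

The shortest distance is 3. The length-3 paths are: Simone–Oskar–Orla–Kai; Simone–Oskar–Tomas–Kai.
That gives 2 distinct shortest paths.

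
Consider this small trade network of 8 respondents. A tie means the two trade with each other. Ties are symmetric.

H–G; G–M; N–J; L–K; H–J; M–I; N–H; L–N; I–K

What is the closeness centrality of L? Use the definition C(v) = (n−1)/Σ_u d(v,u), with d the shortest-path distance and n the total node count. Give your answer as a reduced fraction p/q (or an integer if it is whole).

Distances from L: G:3, H:2, I:2, J:2, K:1, M:3, N:1. Sum = 14.
n = 8, so closeness = 7/14 = 1/2.

1/2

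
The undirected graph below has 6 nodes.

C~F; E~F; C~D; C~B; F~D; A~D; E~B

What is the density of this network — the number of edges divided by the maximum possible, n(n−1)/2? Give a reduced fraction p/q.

7/15

There are 7 edges and 6 nodes, so the maximum possible is C(6,2) = 15.
Density = 7/15.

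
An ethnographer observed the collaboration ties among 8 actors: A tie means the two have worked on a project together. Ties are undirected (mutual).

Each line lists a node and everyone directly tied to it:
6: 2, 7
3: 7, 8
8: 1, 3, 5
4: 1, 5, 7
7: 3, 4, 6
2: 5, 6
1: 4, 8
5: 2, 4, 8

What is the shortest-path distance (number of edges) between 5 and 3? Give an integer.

2

One shortest route is 5 – 8 – 3, which uses 2 edges, and 5 and 3 are not directly tied, so nothing shorter exists. So d(5,3) = 2.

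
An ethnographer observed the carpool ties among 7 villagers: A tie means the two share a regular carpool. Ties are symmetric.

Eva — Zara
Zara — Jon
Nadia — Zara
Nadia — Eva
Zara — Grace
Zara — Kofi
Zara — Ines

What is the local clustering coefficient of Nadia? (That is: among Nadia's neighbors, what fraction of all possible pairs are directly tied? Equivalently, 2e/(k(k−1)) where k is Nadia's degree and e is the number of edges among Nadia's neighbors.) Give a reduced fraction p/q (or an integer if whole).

1

Nadia's neighbors: Eva and Zara (k = 2).
Possible neighbor pairs: C(2,2) = 1. Edges among them: Eva–Zara → e = 1.
Clustering(Nadia) = 1/1.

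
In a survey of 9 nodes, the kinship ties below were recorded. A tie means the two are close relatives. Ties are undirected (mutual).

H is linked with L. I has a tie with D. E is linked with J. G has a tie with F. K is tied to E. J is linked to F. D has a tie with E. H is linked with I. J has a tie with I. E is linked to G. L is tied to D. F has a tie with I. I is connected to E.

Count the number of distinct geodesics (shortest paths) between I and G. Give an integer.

The shortest distance is 2. The length-2 paths are: I–E–G; I–F–G.
That gives 2 distinct shortest paths.

2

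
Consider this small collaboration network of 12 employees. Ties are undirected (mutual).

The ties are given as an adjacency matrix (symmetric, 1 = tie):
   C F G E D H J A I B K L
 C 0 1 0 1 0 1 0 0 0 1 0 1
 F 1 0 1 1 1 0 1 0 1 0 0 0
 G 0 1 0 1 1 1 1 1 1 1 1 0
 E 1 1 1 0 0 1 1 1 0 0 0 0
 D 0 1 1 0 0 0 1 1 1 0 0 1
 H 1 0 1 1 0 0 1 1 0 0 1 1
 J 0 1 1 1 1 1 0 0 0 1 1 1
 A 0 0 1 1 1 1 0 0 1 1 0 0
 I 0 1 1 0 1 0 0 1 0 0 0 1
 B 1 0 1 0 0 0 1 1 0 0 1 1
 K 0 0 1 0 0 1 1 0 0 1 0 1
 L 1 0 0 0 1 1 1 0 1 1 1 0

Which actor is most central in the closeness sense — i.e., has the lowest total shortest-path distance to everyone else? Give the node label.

Farness (sum of distances to all others) for each node — A:16, B:16, C:17, D:16, E:16, F:16, G:13, H:15, I:17, J:14, K:17, L:15.
The smallest farness is 13, for G, so G has the highest closeness.

G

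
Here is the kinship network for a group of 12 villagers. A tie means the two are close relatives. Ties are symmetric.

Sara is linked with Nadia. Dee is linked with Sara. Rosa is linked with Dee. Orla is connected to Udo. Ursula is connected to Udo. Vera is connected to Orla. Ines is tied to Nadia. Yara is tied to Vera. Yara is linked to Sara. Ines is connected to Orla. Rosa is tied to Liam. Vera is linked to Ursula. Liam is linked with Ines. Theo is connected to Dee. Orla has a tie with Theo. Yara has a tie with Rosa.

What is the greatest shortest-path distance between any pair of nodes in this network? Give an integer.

Eccentricity of each node (its greatest distance to any other): Dee:4, Ines:3, Liam:4, Nadia:4, Orla:3, Rosa:4, Sara:4, Theo:3, Udo:4, Ursula:4, Vera:3, Yara:3.
The maximum eccentricity is 4, realized for instance by the pair Rosa–Udo via Rosa – Dee – Theo – Orla – Udo. So the diameter is 4.

4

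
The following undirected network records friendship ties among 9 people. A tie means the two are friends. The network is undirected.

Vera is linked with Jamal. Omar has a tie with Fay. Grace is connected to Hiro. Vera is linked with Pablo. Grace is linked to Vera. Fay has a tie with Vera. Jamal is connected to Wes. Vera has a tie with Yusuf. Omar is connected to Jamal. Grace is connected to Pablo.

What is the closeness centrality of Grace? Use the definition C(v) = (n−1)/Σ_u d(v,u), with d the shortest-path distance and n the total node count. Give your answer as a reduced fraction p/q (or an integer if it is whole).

8/15

Distances from Grace: Fay:2, Hiro:1, Jamal:2, Omar:3, Pablo:1, Vera:1, Wes:3, Yusuf:2. Sum = 15.
n = 9, so closeness = 8/15.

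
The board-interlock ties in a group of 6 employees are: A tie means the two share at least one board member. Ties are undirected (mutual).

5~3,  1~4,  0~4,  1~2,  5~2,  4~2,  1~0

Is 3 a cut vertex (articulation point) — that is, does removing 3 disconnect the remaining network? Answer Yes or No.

No

Even without 3, every remaining node can still reach every other (the residual graph is connected), so 3 is not a cut vertex.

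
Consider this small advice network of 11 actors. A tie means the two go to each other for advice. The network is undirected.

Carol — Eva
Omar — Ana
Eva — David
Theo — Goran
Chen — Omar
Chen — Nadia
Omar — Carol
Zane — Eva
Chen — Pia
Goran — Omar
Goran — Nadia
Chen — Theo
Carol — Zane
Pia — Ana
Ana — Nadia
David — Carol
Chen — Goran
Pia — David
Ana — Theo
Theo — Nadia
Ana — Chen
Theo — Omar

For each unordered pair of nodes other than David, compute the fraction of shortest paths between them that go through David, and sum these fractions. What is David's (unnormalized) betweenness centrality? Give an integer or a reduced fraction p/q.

Pairs whose geodesics pass through David — Chen–Eva: 1/2; Pia–Eva: 1; Pia–Zane: 2/2; Pia–Carol: 1; Nadia–Eva: 2/6; Ana–Eva: 1/2.
All other pairs contribute 0.
Summing the contributions gives betweenness(David) = 13/3.

13/3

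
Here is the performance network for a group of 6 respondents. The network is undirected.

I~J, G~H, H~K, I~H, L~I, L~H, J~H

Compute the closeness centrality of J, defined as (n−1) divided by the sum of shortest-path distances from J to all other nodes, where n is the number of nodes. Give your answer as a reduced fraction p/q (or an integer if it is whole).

5/8

Distances from J: G:2, H:1, I:1, K:2, L:2. Sum = 8.
n = 6, so closeness = 5/8.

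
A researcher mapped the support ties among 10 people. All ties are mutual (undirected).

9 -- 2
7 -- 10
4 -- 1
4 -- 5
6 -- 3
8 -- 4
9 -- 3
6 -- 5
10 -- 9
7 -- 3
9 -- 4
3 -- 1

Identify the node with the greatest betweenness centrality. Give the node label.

Unnormalized betweenness of each node: 1:5/3, 2:0, 3:11, 4:40/3, 5:2, 6:2, 7:4/3, 8:0, 9:15, 10:5/3.
9 has the largest value, 15, making it the main broker — the node through which the most shortest paths run.

9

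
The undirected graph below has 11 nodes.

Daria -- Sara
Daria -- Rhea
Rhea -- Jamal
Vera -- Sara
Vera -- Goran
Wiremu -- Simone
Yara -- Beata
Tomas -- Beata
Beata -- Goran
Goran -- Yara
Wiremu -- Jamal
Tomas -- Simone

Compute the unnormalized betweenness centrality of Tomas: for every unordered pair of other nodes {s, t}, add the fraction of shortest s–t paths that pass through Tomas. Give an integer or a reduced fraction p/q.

Pairs whose geodesics pass through Tomas — Wiremu–Vera: 1/2; Wiremu–Goran: 1; Wiremu–Yara: 1; Wiremu–Beata: 1; Jamal–Goran: 1/2; Jamal–Yara: 1; Jamal–Beata: 1; Rhea–Beata: 1/2; Sara–Simone: 1/2; Vera–Simone: 1; Goran–Simone: 1; Yara–Simone: 1; Beata–Simone: 1.
All other pairs contribute 0.
Summing the contributions gives betweenness(Tomas) = 11.

11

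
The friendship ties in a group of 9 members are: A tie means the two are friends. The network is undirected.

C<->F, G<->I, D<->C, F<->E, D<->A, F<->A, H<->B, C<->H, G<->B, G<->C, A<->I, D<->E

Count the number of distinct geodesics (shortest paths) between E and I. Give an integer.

The shortest distance is 3. The length-3 paths are: E–F–A–I; E–D–A–I.
That gives 2 distinct shortest paths.

2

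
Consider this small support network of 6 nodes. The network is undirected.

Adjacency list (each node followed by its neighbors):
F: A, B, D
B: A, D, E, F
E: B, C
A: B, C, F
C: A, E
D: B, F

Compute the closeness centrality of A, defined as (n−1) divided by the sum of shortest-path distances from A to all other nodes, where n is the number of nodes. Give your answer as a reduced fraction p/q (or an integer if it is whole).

5/7

Distances from A: B:1, C:1, D:2, E:2, F:1. Sum = 7.
n = 6, so closeness = 5/7.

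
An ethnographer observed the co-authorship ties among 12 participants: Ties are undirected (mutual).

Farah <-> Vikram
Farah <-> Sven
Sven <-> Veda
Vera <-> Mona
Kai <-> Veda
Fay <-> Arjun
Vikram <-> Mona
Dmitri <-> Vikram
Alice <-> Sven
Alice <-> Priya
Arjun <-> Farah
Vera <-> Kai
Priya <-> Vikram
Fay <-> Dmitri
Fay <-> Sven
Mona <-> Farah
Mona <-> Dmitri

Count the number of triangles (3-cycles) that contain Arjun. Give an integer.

Arjun's neighbors are Farah and Fay, but none of them are tied to each other, so no triangle contains Arjun.

0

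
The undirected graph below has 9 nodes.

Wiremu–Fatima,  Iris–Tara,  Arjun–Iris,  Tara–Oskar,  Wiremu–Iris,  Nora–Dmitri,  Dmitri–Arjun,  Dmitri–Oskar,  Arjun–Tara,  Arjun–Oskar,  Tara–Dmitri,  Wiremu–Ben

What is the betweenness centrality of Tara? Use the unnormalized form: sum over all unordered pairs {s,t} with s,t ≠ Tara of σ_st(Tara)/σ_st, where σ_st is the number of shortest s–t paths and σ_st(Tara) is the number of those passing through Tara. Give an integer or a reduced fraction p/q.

6

Pairs whose geodesics pass through Tara — Wiremu–Dmitri: 1/2; Wiremu–Oskar: 1/2; Wiremu–Nora: 1/2; Fatima–Dmitri: 1/2; Fatima–Oskar: 1/2; Fatima–Nora: 1/2; Ben–Dmitri: 1/2; Ben–Oskar: 1/2; Ben–Nora: 1/2; Dmitri–Iris: 1/2; Oskar–Iris: 1/2; Nora–Iris: 1/2.
All other pairs contribute 0.
Summing the contributions gives betweenness(Tara) = 6.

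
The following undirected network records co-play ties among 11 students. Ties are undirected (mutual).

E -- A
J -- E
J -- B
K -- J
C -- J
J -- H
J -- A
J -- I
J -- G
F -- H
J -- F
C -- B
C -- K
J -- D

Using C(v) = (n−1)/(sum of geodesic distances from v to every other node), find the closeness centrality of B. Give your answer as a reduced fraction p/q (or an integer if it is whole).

Distances from B: A:2, C:1, D:2, E:2, F:2, G:2, H:2, I:2, J:1, K:2. Sum = 18.
n = 11, so closeness = 10/18 = 5/9.

5/9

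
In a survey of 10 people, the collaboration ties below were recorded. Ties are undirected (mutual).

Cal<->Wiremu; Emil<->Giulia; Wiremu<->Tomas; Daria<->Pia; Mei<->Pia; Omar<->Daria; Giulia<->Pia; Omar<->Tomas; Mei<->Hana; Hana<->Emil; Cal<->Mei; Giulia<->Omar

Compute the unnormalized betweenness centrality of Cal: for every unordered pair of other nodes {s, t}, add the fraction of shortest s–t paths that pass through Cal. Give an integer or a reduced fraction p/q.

5

Pairs whose geodesics pass through Cal — Wiremu–Pia: 1; Wiremu–Emil: 1/2; Wiremu–Hana: 1; Wiremu–Mei: 1; Tomas–Hana: 1/2; Tomas–Mei: 1.
All other pairs contribute 0.
Summing the contributions gives betweenness(Cal) = 5.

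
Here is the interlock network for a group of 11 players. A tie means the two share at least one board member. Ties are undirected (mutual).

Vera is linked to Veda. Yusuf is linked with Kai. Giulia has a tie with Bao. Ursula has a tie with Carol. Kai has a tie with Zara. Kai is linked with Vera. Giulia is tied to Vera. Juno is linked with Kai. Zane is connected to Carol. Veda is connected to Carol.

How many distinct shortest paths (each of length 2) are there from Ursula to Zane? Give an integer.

1

The shortest distance is 2, and the only length-2 path is Ursula–Carol–Zane. So there is exactly 1 shortest path.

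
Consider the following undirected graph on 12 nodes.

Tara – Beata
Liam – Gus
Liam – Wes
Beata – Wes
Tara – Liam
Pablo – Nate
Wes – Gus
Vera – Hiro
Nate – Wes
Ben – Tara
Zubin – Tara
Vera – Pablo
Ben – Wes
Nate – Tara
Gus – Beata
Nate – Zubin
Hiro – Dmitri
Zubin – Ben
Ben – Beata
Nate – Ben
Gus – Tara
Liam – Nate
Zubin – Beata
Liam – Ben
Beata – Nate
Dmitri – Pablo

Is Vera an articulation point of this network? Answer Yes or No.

Even without Vera, every remaining node can still reach every other (the residual graph is connected), so Vera is not a cut vertex.

No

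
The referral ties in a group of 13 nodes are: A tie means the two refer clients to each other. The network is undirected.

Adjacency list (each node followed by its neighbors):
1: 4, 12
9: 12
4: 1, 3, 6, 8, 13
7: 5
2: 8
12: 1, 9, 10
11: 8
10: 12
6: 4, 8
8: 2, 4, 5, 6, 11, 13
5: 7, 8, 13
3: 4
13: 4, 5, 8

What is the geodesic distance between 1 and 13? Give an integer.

One shortest route is 1 – 4 – 13, which uses 2 edges, and 1 and 13 are not directly tied, so nothing shorter exists. So d(1,13) = 2.

2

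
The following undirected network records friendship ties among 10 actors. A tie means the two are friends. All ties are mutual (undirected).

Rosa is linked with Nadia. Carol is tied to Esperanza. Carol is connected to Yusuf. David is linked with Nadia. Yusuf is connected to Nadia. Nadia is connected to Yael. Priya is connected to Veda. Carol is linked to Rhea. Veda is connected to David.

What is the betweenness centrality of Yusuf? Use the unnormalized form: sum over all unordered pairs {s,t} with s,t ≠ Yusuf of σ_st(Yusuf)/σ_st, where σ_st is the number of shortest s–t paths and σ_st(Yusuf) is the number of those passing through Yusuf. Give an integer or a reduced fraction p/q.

Pairs whose geodesics pass through Yusuf — Carol–David: 1; Carol–Nadia: 1; Carol–Veda: 1; Carol–Priya: 1; Carol–Rosa: 1; Carol–Yael: 1; David–Rhea: 1; David–Esperanza: 1; Rhea–Nadia: 1; Rhea–Veda: 1; Rhea–Priya: 1; Rhea–Rosa: 1; Rhea–Yael: 1; Nadia–Esperanza: 1 … (+4 more pairs).
All other pairs contribute 0.
Summing the contributions gives betweenness(Yusuf) = 18.

18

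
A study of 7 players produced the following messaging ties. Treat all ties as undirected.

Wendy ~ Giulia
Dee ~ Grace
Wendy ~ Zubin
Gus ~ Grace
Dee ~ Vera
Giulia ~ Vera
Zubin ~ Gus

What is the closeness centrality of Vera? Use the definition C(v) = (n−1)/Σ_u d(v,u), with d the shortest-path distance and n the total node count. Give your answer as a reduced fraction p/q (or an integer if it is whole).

1/2

Distances from Vera: Dee:1, Giulia:1, Grace:2, Gus:3, Wendy:2, Zubin:3. Sum = 12.
n = 7, so closeness = 6/12 = 1/2.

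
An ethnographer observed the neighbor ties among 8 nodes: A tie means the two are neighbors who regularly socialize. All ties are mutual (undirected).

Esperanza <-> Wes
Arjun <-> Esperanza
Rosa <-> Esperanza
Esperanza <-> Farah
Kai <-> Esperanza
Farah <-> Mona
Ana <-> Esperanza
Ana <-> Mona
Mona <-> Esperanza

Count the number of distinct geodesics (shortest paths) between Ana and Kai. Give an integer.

1

The shortest distance is 2, and the only length-2 path is Ana–Esperanza–Kai. So there is exactly 1 shortest path.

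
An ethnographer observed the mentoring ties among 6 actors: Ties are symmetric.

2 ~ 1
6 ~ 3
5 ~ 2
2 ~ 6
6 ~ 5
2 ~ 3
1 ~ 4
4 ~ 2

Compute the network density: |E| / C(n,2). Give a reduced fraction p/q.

8/15

There are 8 edges and 6 nodes, so the maximum possible is C(6,2) = 15.
Density = 8/15.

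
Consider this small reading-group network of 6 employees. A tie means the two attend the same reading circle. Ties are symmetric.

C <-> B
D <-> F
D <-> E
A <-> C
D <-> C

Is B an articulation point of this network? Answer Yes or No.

Even without B, every remaining node can still reach every other (the residual graph is connected), so B is not a cut vertex.

No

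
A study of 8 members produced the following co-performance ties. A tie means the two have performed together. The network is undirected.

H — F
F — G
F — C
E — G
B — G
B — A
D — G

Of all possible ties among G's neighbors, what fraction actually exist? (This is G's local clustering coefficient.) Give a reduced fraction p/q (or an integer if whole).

0

G's neighbors: B, D, E, and F (k = 4).
Possible neighbor pairs: C(4,2) = 6. Edges among them: none → e = 0.
Clustering(G) = 0/6 = 0.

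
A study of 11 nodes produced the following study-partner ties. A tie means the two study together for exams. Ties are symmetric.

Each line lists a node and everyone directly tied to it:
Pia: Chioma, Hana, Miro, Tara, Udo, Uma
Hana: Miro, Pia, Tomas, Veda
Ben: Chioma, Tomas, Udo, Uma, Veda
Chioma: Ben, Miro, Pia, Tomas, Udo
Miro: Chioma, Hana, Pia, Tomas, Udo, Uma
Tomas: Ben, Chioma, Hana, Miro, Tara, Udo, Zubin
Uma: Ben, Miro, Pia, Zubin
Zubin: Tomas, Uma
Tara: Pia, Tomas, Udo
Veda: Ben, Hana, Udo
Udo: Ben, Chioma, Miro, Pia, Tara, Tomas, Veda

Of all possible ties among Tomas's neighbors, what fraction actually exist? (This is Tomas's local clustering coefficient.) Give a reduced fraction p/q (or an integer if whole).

1/3

Tomas's neighbors: Ben, Chioma, Hana, Miro, Tara, Udo, and Zubin (k = 7).
Possible neighbor pairs: C(7,2) = 21. Edges among them: Ben–Chioma, Ben–Udo, Chioma–Miro, Chioma–Udo, Hana–Miro, Miro–Udo, Tara–Udo → e = 7.
Clustering(Tomas) = 7/21 = 1/3.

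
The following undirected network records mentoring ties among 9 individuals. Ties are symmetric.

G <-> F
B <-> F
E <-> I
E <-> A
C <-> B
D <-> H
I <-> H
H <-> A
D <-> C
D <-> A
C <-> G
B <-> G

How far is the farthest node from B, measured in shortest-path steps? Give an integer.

4

Distances from B: A:3, C:1, D:2, E:4, F:1, G:1, H:3, I:4.
The largest is 4 (to I and E), so the eccentricity of B is 4.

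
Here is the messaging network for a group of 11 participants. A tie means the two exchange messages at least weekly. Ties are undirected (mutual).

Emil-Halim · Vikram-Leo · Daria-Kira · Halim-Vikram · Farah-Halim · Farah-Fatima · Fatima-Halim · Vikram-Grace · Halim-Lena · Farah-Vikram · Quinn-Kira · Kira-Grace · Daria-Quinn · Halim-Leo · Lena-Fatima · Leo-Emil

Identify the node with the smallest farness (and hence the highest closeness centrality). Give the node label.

Farness (sum of distances to all others) for each node — Daria:34, Emil:27, Farah:22, Fatima:26, Grace:21, Halim:19, Kira:26, Lena:27, Leo:22, Quinn:34, Vikram:18.
The smallest farness is 18, for Vikram, so Vikram has the highest closeness.

Vikram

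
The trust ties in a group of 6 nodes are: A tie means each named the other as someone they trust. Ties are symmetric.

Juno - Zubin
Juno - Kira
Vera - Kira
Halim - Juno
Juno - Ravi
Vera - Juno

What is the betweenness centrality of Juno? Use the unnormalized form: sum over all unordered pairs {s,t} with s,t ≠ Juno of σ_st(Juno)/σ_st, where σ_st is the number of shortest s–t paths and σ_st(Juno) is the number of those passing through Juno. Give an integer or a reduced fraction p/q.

Pairs whose geodesics pass through Juno — Vera–Ravi: 1; Vera–Halim: 1; Vera–Zubin: 1; Ravi–Kira: 1; Ravi–Halim: 1; Ravi–Zubin: 1; Kira–Halim: 1; Kira–Zubin: 1; Halim–Zubin: 1.
All other pairs contribute 0.
Summing the contributions gives betweenness(Juno) = 9.

9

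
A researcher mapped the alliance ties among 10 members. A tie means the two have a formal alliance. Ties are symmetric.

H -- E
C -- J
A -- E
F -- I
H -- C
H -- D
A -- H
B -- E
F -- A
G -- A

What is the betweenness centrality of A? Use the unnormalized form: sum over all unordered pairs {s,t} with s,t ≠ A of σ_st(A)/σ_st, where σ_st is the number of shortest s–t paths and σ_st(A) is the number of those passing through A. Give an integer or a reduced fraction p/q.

Pairs whose geodesics pass through A — D–G: 1; D–I: 1; D–F: 1; J–G: 1; J–I: 1; J–F: 1; E–G: 1; E–I: 1; E–F: 1; C–G: 1; C–I: 1; C–F: 1; G–B: 1; G–I: 1 … (+6 more pairs).
All other pairs contribute 0.
Summing the contributions gives betweenness(A) = 20.

20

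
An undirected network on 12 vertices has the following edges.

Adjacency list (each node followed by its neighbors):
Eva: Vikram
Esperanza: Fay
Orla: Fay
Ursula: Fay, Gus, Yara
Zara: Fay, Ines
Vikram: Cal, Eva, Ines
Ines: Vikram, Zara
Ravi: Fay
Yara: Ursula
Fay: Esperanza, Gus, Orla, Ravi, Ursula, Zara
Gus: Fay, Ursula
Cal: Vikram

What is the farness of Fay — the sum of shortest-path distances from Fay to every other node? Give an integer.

Distances from Fay: Cal:4, Esperanza:1, Eva:4, Gus:1, Ines:2, Orla:1, Ravi:1, Ursula:1, Vikram:3, Yara:2, Zara:1.
Sum = 4 + 1 + 4 + 1 + 2 + 1 + 1 + 1 + 3 + 2 + 1 = 21.

21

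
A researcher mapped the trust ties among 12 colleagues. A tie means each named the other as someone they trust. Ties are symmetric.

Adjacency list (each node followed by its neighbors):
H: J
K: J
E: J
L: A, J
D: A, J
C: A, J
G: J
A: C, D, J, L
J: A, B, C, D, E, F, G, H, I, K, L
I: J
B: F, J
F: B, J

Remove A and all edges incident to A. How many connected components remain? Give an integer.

A's neighbors (C, D, J, and L) remain reachable from one another through other ties, so the rest of the network stays in one piece.

1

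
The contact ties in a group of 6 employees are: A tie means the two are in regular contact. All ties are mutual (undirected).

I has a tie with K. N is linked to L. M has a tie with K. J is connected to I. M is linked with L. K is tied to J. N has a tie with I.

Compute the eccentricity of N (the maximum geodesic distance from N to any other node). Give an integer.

2

Distances from N: I:1, J:2, K:2, L:1, M:2.
The largest is 2 (to M, J, and K), so the eccentricity of N is 2.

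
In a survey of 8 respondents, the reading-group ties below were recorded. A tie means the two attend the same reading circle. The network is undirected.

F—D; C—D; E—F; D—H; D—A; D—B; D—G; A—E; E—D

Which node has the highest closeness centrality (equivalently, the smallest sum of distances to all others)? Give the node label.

D

Farness (sum of distances to all others) for each node — A:12, B:13, C:13, D:7, E:11, F:12, G:13, H:13.
The smallest farness is 7, for D, so D has the highest closeness.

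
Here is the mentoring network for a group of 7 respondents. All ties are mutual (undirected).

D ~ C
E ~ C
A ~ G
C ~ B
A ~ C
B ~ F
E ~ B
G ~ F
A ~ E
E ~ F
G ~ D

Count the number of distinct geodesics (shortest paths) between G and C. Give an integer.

The shortest distance is 2. The length-2 paths are: G–A–C; G–D–C.
That gives 2 distinct shortest paths.

2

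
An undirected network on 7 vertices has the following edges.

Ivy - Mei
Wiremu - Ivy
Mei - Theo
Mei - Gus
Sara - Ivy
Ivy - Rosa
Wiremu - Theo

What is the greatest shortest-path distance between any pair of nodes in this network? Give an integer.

Eccentricity of each node (its greatest distance to any other): Gus:3, Ivy:2, Mei:2, Rosa:3, Sara:3, Theo:3, Wiremu:3.
The maximum eccentricity is 3, realized for instance by the pair Rosa–Gus via Rosa – Ivy – Mei – Gus. So the diameter is 3.

3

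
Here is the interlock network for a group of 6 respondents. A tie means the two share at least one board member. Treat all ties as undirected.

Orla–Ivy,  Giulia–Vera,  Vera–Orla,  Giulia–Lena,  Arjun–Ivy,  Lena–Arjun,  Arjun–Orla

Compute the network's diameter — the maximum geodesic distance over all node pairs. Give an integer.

3

Eccentricity of each node (its greatest distance to any other): Arjun:2, Giulia:3, Ivy:3, Lena:2, Orla:2, Vera:2.
The maximum eccentricity is 3, realized for instance by the pair Giulia–Ivy via Giulia – Vera – Orla – Ivy. So the diameter is 3.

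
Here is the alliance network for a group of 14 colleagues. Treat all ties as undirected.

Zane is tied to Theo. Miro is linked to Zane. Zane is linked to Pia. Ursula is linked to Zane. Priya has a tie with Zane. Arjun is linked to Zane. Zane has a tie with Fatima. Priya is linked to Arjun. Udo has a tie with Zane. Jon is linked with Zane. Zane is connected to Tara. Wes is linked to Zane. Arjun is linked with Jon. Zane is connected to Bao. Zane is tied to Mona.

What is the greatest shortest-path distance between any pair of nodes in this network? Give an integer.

Eccentricity of each node (its greatest distance to any other): Arjun:2, Bao:2, Fatima:2, Jon:2, Miro:2, Mona:2, Pia:2, Priya:2, Tara:2, Theo:2, Udo:2, Ursula:2, Wes:2, Zane:1.
The maximum eccentricity is 2, realized for instance by the pair Arjun–Fatima via Arjun – Zane – Fatima. So the diameter is 2.

2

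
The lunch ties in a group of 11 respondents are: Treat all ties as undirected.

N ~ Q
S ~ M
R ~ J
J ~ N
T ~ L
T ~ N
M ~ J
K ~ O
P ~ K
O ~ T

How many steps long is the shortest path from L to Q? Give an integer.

One shortest route is L – T – N – Q, which uses 3 edges, and at distance 2 from L we only reach {N, O}, which does not include Q. So d(L,Q) = 3.

3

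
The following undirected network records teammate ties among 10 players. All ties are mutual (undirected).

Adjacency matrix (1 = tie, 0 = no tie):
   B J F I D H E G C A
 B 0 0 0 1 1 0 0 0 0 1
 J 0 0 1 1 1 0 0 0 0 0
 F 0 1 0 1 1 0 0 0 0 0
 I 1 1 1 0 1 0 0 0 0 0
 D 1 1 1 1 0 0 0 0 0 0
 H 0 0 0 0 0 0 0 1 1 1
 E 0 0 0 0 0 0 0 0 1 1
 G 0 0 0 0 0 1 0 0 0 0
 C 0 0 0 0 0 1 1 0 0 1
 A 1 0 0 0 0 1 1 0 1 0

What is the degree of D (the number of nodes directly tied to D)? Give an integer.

D is directly tied to B, F, I, and J. That is 4 neighbors, so the degree of D is 4.

4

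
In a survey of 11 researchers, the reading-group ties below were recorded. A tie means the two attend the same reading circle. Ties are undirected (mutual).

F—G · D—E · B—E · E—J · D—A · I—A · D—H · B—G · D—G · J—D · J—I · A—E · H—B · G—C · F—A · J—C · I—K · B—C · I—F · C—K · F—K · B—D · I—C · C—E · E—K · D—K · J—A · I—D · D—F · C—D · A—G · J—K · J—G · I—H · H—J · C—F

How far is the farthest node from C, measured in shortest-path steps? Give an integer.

Distances from C: A:2, B:1, D:1, E:1, F:1, G:1, H:2, I:1, J:1, K:1.
The largest is 2 (to A and H), so the eccentricity of C is 2.

2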